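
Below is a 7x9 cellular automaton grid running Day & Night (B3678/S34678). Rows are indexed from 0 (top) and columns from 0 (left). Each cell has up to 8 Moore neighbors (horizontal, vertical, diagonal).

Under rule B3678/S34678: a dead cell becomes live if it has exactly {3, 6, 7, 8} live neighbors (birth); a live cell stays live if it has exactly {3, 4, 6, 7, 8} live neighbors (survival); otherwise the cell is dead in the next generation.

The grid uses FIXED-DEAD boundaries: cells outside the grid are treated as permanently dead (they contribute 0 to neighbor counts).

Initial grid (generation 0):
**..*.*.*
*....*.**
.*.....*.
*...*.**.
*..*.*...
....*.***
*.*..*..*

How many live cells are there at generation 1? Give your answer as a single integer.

Simulating step by step:
Generation 0 (given above): 26 live cells
Generation 1: 18 live cells
.....*...
*......**
*....*.*.
.*...**..
.....*..*
.*.**.**.
......*..
Population at generation 1: 18

Answer: 18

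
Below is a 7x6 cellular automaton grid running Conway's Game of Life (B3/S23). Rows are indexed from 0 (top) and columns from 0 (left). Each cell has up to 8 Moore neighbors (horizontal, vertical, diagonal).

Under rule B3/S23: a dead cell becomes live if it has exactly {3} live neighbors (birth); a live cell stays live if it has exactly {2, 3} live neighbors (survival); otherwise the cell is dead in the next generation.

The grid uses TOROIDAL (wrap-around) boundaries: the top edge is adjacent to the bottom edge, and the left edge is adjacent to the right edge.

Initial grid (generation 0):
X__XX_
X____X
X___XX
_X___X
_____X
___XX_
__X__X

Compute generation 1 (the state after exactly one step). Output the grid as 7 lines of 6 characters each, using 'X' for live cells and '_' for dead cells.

Simulating step by step:
Generation 0 (given above): 15 live cells
Generation 1: 15 live cells
(generation 1 grid is the final answer)

Answer: XX_XX_
_X_X__
_X__X_
______
X____X
___XXX
__X__X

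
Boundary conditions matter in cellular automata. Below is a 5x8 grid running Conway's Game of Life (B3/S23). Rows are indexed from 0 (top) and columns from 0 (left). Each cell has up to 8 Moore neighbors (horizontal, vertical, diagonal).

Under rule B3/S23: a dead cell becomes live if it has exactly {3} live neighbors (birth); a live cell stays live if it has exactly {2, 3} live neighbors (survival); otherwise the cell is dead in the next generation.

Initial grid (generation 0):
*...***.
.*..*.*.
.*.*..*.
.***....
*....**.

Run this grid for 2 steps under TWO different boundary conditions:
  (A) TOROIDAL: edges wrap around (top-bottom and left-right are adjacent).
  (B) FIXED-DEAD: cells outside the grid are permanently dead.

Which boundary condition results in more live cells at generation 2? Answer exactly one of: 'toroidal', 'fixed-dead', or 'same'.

Answer: fixed-dead

Derivation:
Under TOROIDAL boundary, generation 2:
....*...
........
........
........
......*.
Population = 2

Under FIXED-DEAD boundary, generation 2:
.**.*.**
*.....**
.......*
......*.
******..
Population = 16

Comparison: toroidal=2, fixed-dead=16 -> fixed-dead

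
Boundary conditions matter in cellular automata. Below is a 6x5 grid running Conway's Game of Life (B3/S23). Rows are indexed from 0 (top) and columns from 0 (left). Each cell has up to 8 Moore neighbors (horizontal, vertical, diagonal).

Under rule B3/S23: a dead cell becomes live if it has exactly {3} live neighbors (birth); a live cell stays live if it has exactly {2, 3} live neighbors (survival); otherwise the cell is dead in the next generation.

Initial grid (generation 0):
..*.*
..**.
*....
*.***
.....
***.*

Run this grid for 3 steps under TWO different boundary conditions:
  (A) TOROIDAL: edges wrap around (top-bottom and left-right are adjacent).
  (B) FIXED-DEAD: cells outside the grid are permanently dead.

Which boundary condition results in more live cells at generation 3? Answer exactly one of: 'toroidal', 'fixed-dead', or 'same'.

Under TOROIDAL boundary, generation 3:
.....
..**.
.....
*....
..**.
*...*
Population = 7

Under FIXED-DEAD boundary, generation 3:
.*.*.
*...*
.*..*
*..**
.***.
.*...
Population = 13

Comparison: toroidal=7, fixed-dead=13 -> fixed-dead

Answer: fixed-dead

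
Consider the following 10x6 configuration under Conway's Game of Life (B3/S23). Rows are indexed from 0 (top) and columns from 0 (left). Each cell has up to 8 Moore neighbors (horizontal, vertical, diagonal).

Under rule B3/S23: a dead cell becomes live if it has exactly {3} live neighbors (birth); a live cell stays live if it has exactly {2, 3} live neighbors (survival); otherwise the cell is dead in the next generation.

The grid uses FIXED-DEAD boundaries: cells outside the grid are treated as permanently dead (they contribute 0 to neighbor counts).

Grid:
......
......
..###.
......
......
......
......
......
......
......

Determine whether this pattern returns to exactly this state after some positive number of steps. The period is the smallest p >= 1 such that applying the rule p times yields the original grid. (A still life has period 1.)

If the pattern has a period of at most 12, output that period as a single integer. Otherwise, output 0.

Answer: 2

Derivation:
Simulating and comparing each generation to the original:
Gen 0 (original, given above): 3 live cells
Gen 1: 3 live cells, differs from original
Gen 2: 3 live cells, MATCHES original -> period = 2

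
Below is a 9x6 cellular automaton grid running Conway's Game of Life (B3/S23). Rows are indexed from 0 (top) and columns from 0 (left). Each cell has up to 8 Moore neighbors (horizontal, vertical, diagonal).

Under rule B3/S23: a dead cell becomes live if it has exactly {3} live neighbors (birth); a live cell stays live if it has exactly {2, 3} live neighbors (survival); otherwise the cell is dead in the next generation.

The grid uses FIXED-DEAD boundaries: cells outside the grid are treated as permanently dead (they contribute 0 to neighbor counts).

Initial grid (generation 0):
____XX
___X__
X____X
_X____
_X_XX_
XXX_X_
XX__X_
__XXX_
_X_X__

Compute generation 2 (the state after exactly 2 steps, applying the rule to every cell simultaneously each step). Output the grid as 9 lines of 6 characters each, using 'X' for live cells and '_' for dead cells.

Answer: ______
______
_X____
_XX_X_
_XX___
______
___X__
______
___XX_

Derivation:
Simulating step by step:
Generation 0 (given above): 21 live cells
Generation 1: 17 live cells
____X_
_____X
______
XXX_X_
___XX_
____XX
X___XX
X___X_
___XX_
Generation 2: 9 live cells
(generation 2 grid is the final answer)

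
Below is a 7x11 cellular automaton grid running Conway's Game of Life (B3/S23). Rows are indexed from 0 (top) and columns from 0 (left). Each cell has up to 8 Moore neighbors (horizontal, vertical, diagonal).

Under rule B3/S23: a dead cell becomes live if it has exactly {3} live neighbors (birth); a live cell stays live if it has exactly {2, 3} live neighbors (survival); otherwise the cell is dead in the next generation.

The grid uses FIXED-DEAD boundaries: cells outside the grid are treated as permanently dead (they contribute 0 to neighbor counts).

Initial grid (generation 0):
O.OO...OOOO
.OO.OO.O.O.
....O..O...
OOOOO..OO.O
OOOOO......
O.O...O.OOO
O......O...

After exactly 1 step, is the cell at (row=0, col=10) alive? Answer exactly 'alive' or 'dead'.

Answer: alive

Derivation:
Simulating step by step:
Generation 0 (given above): 36 live cells
Generation 1: 33 live cells
..OOO.OO.OO
.OO.OO.O.OO
O......O.O.
O....O.OO..
....OO....O
O.O....OOO.
.O.....OOO.

Cell (0,10) at generation 1: 1 -> alive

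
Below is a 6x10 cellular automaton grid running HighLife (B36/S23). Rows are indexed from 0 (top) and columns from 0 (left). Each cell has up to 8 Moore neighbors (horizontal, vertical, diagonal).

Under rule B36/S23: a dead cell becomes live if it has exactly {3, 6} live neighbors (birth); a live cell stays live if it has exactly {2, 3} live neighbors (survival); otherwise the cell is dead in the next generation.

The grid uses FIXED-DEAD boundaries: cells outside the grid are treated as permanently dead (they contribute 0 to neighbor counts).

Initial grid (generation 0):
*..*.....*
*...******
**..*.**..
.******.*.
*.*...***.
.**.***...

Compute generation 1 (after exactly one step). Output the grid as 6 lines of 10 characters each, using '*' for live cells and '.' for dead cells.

Answer: ....****.*
*..**....*
*........*
....*...*.
**.*....*.
.***.**...

Derivation:
Simulating step by step:
Generation 0 (given above): 32 live cells
Generation 1: 22 live cells
(generation 1 grid is the final answer)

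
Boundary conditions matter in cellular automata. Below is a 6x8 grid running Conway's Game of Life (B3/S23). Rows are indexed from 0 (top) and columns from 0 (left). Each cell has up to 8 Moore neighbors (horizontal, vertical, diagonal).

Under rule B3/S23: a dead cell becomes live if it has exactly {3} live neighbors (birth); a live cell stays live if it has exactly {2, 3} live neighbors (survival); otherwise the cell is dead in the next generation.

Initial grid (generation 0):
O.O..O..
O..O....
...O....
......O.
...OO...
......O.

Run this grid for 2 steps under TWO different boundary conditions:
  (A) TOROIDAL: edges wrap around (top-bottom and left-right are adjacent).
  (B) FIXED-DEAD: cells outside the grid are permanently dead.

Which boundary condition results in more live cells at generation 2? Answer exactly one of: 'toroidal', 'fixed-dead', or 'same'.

Answer: toroidal

Derivation:
Under TOROIDAL boundary, generation 2:
OO...O..
OOOO....
........
....O...
.....O..
....OOO.
Population = 12

Under FIXED-DEAD boundary, generation 2:
.O.O....
.OOO....
........
....O...
....O...
........
Population = 7

Comparison: toroidal=12, fixed-dead=7 -> toroidal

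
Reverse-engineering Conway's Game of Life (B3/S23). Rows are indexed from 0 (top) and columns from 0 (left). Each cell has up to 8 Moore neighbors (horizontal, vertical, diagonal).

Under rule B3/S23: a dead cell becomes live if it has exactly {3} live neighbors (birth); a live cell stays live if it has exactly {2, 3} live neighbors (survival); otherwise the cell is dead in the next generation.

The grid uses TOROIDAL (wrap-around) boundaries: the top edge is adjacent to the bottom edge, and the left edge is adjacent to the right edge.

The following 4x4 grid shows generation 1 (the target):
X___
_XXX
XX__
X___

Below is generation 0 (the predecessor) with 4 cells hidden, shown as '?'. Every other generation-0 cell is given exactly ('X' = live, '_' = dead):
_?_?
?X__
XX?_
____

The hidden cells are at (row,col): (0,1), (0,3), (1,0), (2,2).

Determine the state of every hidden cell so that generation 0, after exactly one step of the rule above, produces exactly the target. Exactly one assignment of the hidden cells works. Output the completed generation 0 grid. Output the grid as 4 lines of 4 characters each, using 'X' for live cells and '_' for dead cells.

Hidden generation-0 cells (in order): (0,1), (0,3), (1,0), (2,2).
A hidden cell only influences target cells in its own 3x3 neighborhood. Try each of the 2^4 = 16 assignments, step the completed generation 0 forward once under B3/S23, and compare with the target:
  (0,1)=_ (0,3)=_ (1,0)=_ (2,2)=_ -> step gives (0,0)='_' but target has 'X' -> reject
  (0,1)=_ (0,3)=_ (1,0)=_ (2,2)=X -> step gives (0,0)='_' but target has 'X' -> reject
  (0,1)=_ (0,3)=_ (1,0)=X (2,2)=_ -> step gives (0,0)='_' but target has 'X' -> reject
  (0,1)=_ (0,3)=_ (1,0)=X (2,2)=X -> step gives (0,0)='_' but target has 'X' -> reject
  (0,1)=_ (0,3)=X (1,0)=_ (2,2)=_ -> step gives (0,0)='_' but target has 'X' -> reject
  (0,1)=_ (0,3)=X (1,0)=_ (2,2)=X -> step gives (0,0)='_' but target has 'X' -> reject
  (0,1)=_ (0,3)=X (1,0)=X (2,2)=_ -> step reproduces the target at every cell -> ACCEPT
  (0,1)=_ (0,3)=X (1,0)=X (2,2)=X -> step gives (1,1)='_' but target has 'X' -> reject
  (0,1)=X (0,3)=_ (1,0)=_ (2,2)=_ -> step gives (0,0)='_' but target has 'X' -> reject
  (0,1)=X (0,3)=_ (1,0)=_ (2,2)=X -> step gives (0,0)='_' but target has 'X' -> reject
  (0,1)=X (0,3)=_ (1,0)=X (2,2)=_ -> step gives (0,1)='X' but target has '_' -> reject
  (0,1)=X (0,3)=_ (1,0)=X (2,2)=X -> step gives (0,1)='X' but target has '_' -> reject
  (0,1)=X (0,3)=X (1,0)=_ (2,2)=_ -> step gives (0,2)='X' but target has '_' -> reject
  (0,1)=X (0,3)=X (1,0)=_ (2,2)=X -> step gives (0,2)='X' but target has '_' -> reject
  (0,1)=X (0,3)=X (1,0)=X (2,2)=_ -> step gives (0,0)='_' but target has 'X' -> reject
  (0,1)=X (0,3)=X (1,0)=X (2,2)=X -> step gives (0,0)='_' but target has 'X' -> reject
Unique solution: (0,1)=dead, (0,3)=live, (1,0)=live, (2,2)=dead.
Check: live-neighbor counts of every cell in the completed generation 0:
3221
4333
3322
3222
Applying B3/S23 to generation 0 with these counts gives:
X___
_XXX
XX__
X___
which matches the target exactly.

Answer: ___X
XX__
XX__
____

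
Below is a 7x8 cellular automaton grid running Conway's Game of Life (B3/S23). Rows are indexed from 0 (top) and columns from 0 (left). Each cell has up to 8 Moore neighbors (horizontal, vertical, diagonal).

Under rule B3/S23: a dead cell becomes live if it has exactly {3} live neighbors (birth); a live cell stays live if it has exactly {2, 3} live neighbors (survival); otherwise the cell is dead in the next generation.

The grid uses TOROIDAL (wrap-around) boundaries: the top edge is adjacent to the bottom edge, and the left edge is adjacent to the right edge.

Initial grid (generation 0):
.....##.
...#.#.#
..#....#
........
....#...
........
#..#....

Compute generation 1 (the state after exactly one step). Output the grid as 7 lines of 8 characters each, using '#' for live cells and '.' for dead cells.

Simulating step by step:
Generation 0 (given above): 10 live cells
Generation 1: 7 live cells
(generation 1 grid is the final answer)

Answer: .....###
....##.#
......#.
........
........
........
........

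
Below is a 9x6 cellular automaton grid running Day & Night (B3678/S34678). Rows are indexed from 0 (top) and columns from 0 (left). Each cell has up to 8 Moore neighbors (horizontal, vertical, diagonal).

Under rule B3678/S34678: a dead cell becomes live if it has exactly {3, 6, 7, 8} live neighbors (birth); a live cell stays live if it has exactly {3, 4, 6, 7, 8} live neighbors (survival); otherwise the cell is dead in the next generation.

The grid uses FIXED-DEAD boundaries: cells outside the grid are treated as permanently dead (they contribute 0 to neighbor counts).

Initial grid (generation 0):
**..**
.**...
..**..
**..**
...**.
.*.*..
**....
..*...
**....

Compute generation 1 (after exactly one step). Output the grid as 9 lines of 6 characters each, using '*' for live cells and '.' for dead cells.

Simulating step by step:
Generation 0 (given above): 21 live cells
Generation 1: 19 live cells
(generation 1 grid is the final answer)

Answer: .**...
***.*.
*.***.
....*.
**.***
*...*.
.*....
......
......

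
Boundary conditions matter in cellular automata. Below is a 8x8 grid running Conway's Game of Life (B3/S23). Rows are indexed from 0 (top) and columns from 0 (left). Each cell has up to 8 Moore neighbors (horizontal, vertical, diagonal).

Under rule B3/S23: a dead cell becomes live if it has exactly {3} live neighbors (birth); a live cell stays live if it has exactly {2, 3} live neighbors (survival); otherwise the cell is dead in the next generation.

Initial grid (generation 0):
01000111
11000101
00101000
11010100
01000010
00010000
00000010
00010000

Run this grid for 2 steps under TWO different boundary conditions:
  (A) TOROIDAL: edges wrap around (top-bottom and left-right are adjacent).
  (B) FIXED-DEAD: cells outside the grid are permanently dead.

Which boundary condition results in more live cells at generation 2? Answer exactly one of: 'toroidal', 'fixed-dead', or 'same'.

Answer: same

Derivation:
Under TOROIDAL boundary, generation 2:
01100001
00000001
00000001
00000000
11111100
00000000
00000000
10001100
Population = 14

Under FIXED-DEAD boundary, generation 2:
10101100
10000001
00000000
10000010
11111100
00000000
00000000
00000000
Population = 14

Comparison: toroidal=14, fixed-dead=14 -> same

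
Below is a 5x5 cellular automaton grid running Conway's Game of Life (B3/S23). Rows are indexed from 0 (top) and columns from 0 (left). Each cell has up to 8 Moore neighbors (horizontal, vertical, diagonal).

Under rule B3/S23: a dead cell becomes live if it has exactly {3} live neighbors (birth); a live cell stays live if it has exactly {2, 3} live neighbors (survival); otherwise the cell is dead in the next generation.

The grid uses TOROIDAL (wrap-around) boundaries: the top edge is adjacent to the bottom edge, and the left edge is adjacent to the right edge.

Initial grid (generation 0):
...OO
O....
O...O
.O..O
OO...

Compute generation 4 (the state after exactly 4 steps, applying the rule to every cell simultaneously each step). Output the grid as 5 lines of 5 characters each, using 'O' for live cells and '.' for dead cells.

Answer: ..OOO
O....
.....
..OOO
.O.OO

Derivation:
Simulating step by step:
Generation 0 (given above): 9 live cells
Generation 1: 11 live cells
.O..O
O..O.
.O..O
.O..O
.OOO.
Generation 2: 14 live cells
.O..O
.OOO.
.OOOO
.O..O
.O.OO
Generation 3: 7 live cells
.O..O
.....
....O
.O...
.O.OO
Generation 4: 10 live cells
(generation 4 grid is the final answer)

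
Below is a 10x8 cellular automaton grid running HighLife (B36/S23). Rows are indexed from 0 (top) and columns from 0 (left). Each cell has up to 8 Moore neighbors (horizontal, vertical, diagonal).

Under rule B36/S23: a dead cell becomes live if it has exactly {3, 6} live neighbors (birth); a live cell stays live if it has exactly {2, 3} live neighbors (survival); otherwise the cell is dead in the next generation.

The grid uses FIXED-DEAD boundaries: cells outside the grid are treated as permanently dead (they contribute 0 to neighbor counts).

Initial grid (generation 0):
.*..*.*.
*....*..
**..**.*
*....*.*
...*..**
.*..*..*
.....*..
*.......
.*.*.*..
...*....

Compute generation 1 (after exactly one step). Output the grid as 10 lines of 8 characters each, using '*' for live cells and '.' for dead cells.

Simulating step by step:
Generation 0 (given above): 25 live cells
Generation 1: 22 live cells
(generation 1 grid is the final answer)

Answer: .....*..
*.......
**..**..
**...***
....**.*
....**.*
........
....*...
..*.*...
..*.*...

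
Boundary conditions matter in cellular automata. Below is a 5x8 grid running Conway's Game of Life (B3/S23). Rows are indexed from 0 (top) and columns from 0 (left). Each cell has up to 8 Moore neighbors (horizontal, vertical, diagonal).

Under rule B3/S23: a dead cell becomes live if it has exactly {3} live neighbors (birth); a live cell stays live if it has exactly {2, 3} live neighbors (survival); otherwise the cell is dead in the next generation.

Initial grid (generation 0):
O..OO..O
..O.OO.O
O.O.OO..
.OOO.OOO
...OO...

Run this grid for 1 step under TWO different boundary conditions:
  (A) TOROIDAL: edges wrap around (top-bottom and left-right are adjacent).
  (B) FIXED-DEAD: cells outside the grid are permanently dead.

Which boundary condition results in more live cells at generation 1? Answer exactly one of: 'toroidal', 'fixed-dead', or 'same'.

Under TOROIDAL boundary, generation 1:
O.O...OO
..O....O
O.......
OO....OO
.O......
Population = 12

Under FIXED-DEAD boundary, generation 1:
...OOOO.
..O.....
.......O
.O....O.
...OOOO.
Population = 12

Comparison: toroidal=12, fixed-dead=12 -> same

Answer: same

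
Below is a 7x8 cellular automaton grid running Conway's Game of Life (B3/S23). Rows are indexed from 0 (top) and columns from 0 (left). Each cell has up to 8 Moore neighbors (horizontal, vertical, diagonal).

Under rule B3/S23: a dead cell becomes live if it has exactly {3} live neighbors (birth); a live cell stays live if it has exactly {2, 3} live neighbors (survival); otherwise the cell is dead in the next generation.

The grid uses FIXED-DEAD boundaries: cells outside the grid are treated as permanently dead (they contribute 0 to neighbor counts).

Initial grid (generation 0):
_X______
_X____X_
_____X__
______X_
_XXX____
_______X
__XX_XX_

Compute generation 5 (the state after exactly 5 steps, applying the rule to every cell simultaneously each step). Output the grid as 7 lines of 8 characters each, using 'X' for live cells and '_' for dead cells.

Answer: ________
________
________
________
__X_____
__X_____
________

Derivation:
Simulating step by step:
Generation 0 (given above): 13 live cells
Generation 1: 8 live cells
________
________
_____XX_
__X_____
__X_____
_X__X_X_
______X_
Generation 2: 5 live cells
________
________
________
________
_XXX____
_____X__
_____X__
Generation 3: 4 live cells
________
________
________
__X_____
__X_____
__X_X___
________
Generation 4: 3 live cells
________
________
________
________
_XX_____
___X____
________
Generation 5: 2 live cells
(generation 5 grid is the final answer)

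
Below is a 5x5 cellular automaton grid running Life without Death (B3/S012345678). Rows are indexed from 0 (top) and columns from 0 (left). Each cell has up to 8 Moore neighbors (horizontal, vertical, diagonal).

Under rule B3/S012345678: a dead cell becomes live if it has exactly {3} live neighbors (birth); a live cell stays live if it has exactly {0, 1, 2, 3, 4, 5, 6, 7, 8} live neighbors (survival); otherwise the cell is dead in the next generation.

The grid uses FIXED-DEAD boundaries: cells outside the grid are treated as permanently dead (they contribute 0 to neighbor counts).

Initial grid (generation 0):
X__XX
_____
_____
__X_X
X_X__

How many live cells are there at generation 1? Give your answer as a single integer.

Simulating step by step:
Generation 0 (given above): 7 live cells
Generation 1: 11 live cells
X__XX
_____
_____
_XXXX
XXXX_
Population at generation 1: 11

Answer: 11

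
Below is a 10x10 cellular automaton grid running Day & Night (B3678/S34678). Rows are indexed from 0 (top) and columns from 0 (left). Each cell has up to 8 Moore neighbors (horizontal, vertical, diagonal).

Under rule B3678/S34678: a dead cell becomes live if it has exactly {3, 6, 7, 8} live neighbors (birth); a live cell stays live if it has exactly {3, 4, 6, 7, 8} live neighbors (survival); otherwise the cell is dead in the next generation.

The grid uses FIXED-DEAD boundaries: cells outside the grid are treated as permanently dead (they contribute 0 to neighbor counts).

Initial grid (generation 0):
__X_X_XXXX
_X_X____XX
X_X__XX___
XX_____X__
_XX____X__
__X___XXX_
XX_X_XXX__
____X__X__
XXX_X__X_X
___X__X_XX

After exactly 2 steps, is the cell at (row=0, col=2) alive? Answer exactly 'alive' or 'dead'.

Answer: alive

Derivation:
Simulating step by step:
Generation 0 (given above): 42 live cells
Generation 1: 35 live cells
___X___XXX
_X_XX___XX
X_X____XX_
X_________
XXX____X__
X_XX_X__X_
__X_XX____
____X__X__
_____XXX__
_XX____XX_
Generation 2: 31 live cells
__X_X___XX
___X____XX
___X____XX
XXX____XX_
X_XX______
_XXX__X___
_X__XXX___
___XX_____
______XX__
_______X__

Cell (0,2) at generation 2: 1 -> alive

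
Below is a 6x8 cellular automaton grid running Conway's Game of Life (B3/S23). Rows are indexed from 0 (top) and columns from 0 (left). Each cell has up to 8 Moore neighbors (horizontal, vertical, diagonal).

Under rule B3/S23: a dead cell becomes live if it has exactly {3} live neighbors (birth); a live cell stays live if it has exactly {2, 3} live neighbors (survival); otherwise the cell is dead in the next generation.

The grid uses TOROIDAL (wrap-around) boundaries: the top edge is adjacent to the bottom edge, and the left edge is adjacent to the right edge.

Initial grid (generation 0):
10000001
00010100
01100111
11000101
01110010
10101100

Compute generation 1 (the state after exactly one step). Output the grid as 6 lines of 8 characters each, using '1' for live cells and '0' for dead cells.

Simulating step by step:
Generation 0 (given above): 21 live cells
Generation 1: 24 live cells
(generation 1 grid is the final answer)

Answer: 11010111
01101100
01100101
00011100
00010010
10101110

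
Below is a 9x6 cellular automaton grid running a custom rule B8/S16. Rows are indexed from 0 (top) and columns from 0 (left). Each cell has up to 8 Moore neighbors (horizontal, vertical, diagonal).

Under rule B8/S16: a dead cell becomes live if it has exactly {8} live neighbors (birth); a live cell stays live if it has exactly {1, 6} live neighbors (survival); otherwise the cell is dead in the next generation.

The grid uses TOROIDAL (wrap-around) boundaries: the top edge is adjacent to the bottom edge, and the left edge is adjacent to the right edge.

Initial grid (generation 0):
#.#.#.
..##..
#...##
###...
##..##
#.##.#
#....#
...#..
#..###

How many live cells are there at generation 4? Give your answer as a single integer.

Answer: 0

Derivation:
Simulating step by step:
Generation 0 (given above): 26 live cells
Generation 1: 5 live cells
......
......
......
#.....
##....
#....#
......
......
......
Generation 2: 0 live cells
......
......
......
......
......
......
......
......
......
Generation 3: 0 live cells
......
......
......
......
......
......
......
......
......
Generation 4: 0 live cells
......
......
......
......
......
......
......
......
......
Population at generation 4: 0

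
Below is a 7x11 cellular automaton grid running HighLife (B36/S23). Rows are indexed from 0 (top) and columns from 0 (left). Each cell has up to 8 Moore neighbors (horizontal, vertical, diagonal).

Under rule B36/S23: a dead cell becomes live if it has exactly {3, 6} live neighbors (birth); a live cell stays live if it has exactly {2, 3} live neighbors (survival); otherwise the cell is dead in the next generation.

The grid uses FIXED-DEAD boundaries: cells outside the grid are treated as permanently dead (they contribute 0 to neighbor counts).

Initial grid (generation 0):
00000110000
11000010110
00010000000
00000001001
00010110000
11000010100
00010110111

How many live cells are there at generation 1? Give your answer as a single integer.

Simulating step by step:
Generation 0 (given above): 23 live cells
Generation 1: 19 live cells
00000111000
00000111000
00000001110
00001010000
00000110000
00100000100
00000110110
Population at generation 1: 19

Answer: 19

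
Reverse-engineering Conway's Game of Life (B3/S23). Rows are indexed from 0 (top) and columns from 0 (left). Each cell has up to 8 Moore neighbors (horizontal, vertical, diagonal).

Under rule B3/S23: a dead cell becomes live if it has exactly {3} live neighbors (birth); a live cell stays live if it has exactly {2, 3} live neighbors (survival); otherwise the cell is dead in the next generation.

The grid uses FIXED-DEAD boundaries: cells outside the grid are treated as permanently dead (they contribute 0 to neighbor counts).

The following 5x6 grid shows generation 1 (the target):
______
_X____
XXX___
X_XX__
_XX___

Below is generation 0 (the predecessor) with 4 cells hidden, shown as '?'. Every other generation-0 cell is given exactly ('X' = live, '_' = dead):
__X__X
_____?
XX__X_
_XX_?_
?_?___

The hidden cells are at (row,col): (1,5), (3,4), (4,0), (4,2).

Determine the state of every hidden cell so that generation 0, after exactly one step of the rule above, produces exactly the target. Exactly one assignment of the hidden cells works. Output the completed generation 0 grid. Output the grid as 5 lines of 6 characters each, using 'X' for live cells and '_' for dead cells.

Answer: __X__X
______
XX__X_
_XX___
__X___

Derivation:
Hidden generation-0 cells (in order): (1,5), (3,4), (4,0), (4,2).
A hidden cell only influences target cells in its own 3x3 neighborhood. Try each of the 2^4 = 16 assignments, step the completed generation 0 forward once under B3/S23, and compare with the target:
  (1,5)=_ (3,4)=_ (4,0)=_ (4,2)=_ -> step gives (3,1)='X' but target has '_' -> reject
  (1,5)=_ (3,4)=_ (4,0)=_ (4,2)=X -> step reproduces the target at every cell -> ACCEPT
  (1,5)=_ (3,4)=_ (4,0)=X (4,2)=_ -> step gives (3,0)='_' but target has 'X' -> reject
  (1,5)=_ (3,4)=_ (4,0)=X (4,2)=X -> step gives (3,0)='_' but target has 'X' -> reject
  (1,5)=_ (3,4)=X (4,0)=_ (4,2)=_ -> step gives (2,3)='X' but target has '_' -> reject
  (1,5)=_ (3,4)=X (4,0)=_ (4,2)=X -> step gives (2,3)='X' but target has '_' -> reject
  (1,5)=_ (3,4)=X (4,0)=X (4,2)=_ -> step gives (2,3)='X' but target has '_' -> reject
  (1,5)=_ (3,4)=X (4,0)=X (4,2)=X -> step gives (2,3)='X' but target has '_' -> reject
  (1,5)=X (3,4)=_ (4,0)=_ (4,2)=_ -> step gives (1,4)='X' but target has '_' -> reject
  (1,5)=X (3,4)=_ (4,0)=_ (4,2)=X -> step gives (1,4)='X' but target has '_' -> reject
  (1,5)=X (3,4)=_ (4,0)=X (4,2)=_ -> step gives (1,4)='X' but target has '_' -> reject
  (1,5)=X (3,4)=_ (4,0)=X (4,2)=X -> step gives (1,4)='X' but target has '_' -> reject
  (1,5)=X (3,4)=X (4,0)=_ (4,2)=_ -> step gives (1,4)='X' but target has '_' -> reject
  (1,5)=X (3,4)=X (4,0)=_ (4,2)=X -> step gives (1,4)='X' but target has '_' -> reject
  (1,5)=X (3,4)=X (4,0)=X (4,2)=_ -> step gives (1,4)='X' but target has '_' -> reject
  (1,5)=X (3,4)=X (4,0)=X (4,2)=X -> step gives (1,4)='X' but target has '_' -> reject
Unique solution: (1,5)=dead, (3,4)=dead, (4,0)=dead, (4,2)=live.
Check: live-neighbor counts of every cell in the completed generation 0:
010110
232222
233201
343311
132200
Applying B3/S23 to generation 0 with these counts gives:
______
_X____
XXX___
X_XX__
_XX___
which matches the target exactly.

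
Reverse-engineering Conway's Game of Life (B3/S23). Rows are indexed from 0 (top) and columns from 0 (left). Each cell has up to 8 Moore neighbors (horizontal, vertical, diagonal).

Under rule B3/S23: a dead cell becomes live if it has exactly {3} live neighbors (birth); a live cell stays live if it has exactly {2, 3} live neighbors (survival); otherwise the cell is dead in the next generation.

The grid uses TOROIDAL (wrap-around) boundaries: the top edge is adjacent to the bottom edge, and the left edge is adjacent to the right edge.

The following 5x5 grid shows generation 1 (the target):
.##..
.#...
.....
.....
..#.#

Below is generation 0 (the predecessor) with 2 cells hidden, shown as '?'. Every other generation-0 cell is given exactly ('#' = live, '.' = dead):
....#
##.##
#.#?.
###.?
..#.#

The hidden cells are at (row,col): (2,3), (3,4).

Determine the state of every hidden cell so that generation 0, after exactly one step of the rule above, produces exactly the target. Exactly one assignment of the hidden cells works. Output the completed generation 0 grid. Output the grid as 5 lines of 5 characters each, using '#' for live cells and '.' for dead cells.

Answer: ....#
##.##
#.##.
###.#
..#.#

Derivation:
Hidden generation-0 cells (in order): (2,3), (3,4).
A hidden cell only influences target cells in its own 3x3 neighborhood. Try each of the 2^2 = 4 assignments, step the completed generation 0 forward once under B3/S23, and compare with the target:
  (2,3)=. (3,4)=. -> step gives (1,2)='#' but target has '.' -> reject
  (2,3)=. (3,4)=# -> step gives (1,2)='#' but target has '.' -> reject
  (2,3)=# (3,4)=. -> step gives (3,0)='#' but target has '.' -> reject
  (2,3)=# (3,4)=# -> step reproduces the target at every cell -> ACCEPT
Unique solution: (2,3)=live, (3,4)=live.
Check: live-neighbor counts of every cell in the completed generation 0:
53354
43445
67557
45464
54253
Applying B3/S23 to generation 0 with these counts gives:
.##..
.#...
.....
.....
..#.#
which matches the target exactly.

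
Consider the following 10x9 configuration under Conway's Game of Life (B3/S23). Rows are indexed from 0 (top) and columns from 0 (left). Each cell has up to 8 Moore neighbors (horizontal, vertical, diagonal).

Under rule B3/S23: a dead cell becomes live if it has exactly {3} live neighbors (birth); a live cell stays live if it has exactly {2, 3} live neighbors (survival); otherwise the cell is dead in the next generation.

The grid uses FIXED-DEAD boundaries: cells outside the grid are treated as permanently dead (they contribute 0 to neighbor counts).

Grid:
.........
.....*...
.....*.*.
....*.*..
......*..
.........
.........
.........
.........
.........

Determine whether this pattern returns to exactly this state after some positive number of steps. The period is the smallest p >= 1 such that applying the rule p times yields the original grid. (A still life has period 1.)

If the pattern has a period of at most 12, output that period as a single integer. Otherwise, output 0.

Answer: 2

Derivation:
Simulating and comparing each generation to the original:
Gen 0 (original, given above): 6 live cells
Gen 1: 6 live cells, differs from original
Gen 2: 6 live cells, MATCHES original -> period = 2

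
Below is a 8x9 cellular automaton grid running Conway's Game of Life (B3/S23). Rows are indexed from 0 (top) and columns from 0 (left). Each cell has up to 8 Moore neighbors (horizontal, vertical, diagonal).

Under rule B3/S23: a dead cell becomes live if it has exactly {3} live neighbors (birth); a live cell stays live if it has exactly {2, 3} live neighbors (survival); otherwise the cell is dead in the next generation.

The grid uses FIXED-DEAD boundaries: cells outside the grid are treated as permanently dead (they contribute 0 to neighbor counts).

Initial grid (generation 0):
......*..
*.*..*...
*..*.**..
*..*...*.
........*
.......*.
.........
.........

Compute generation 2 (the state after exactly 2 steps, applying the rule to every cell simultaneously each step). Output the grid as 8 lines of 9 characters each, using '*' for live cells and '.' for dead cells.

Answer: .........
.******..
.***...*.
...**...*
......***
.........
.........
.........

Derivation:
Simulating step by step:
Generation 0 (given above): 13 live cells
Generation 1: 13 live cells
.........
.*..**...
*.**.**..
....*.**.
.......**
.........
.........
.........
Generation 2: 16 live cells
(generation 2 grid is the final answer)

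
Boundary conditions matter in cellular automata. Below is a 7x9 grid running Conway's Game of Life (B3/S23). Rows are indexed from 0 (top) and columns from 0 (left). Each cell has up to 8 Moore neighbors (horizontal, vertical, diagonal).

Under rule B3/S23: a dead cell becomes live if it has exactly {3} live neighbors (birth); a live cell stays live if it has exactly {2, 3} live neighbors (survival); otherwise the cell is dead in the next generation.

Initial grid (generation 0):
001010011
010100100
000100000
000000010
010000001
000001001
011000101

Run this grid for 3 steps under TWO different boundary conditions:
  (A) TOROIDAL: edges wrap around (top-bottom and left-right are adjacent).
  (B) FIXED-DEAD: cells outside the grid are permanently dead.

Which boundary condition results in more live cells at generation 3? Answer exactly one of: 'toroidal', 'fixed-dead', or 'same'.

Under TOROIDAL boundary, generation 3:
101000001
000111111
000101110
000000011
100000011
010100100
001111101
Population = 27

Under FIXED-DEAD boundary, generation 3:
000110000
001010000
000000000
000000000
000000011
000000011
000000000
Population = 8

Comparison: toroidal=27, fixed-dead=8 -> toroidal

Answer: toroidal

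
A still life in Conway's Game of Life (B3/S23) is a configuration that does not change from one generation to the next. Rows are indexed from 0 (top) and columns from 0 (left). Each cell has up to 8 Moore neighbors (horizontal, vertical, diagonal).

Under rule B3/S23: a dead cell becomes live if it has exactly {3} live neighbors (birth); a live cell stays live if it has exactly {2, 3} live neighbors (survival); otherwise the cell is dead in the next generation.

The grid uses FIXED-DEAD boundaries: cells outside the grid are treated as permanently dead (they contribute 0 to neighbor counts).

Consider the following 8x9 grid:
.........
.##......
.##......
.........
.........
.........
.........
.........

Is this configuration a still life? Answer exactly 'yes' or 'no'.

Compute generation 1 and compare to generation 0 (given above):
Generation 1:
.........
.##......
.##......
.........
.........
.........
.........
.........
The grids are IDENTICAL -> still life.

Answer: yes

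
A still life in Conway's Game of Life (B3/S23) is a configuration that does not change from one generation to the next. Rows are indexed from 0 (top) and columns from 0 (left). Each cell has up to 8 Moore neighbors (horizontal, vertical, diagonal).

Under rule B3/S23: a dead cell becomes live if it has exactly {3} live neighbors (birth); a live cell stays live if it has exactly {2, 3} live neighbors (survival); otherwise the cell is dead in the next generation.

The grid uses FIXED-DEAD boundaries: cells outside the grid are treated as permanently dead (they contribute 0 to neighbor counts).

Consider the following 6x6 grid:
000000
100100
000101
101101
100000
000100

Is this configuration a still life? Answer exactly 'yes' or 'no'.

Answer: no

Derivation:
Compute generation 1 and compare to generation 0 (given above):
Generation 1:
000000
000010
010100
011100
011110
000000
Cell (1,0) differs: gen0=1 vs gen1=0 -> NOT a still life.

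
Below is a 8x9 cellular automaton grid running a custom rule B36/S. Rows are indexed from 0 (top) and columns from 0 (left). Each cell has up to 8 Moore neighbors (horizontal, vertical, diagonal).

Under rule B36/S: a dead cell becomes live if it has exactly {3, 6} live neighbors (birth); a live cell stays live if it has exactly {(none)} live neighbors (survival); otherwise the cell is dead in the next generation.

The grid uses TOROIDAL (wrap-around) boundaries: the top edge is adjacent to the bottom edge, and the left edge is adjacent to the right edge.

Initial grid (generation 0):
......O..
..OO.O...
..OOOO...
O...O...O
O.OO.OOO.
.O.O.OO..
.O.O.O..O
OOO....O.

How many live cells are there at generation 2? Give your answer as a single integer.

Answer: 6

Derivation:
Simulating step by step:
Generation 0 (given above): 29 live cells
Generation 1: 12 live cells
...O.....
......O..
.O.......
...O...O.
.........
..O.O...O
..O....O.
......O.O
Generation 2: 6 live cells
.......O.
.........
.........
.........
...O.....
...O.....
...O....O
.......O.
Population at generation 2: 6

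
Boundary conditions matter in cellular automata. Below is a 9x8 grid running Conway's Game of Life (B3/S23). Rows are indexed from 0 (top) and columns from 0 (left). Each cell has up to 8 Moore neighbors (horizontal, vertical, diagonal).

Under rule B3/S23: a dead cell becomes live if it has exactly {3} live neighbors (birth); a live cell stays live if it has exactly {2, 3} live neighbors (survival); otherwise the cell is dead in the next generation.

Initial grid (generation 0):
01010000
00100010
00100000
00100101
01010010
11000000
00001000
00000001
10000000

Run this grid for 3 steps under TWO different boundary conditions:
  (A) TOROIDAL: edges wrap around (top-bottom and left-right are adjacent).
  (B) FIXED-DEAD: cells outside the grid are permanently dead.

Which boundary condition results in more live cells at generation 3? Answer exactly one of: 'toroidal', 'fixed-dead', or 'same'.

Under TOROIDAL boundary, generation 3:
11000000
11000001
00001101
00010110
00111111
00000001
00000000
00000000
00000000
Population = 18

Under FIXED-DEAD boundary, generation 3:
00100000
01110000
00001110
00010110
00111010
01100000
01000000
00000000
00000000
Population = 17

Comparison: toroidal=18, fixed-dead=17 -> toroidal

Answer: toroidal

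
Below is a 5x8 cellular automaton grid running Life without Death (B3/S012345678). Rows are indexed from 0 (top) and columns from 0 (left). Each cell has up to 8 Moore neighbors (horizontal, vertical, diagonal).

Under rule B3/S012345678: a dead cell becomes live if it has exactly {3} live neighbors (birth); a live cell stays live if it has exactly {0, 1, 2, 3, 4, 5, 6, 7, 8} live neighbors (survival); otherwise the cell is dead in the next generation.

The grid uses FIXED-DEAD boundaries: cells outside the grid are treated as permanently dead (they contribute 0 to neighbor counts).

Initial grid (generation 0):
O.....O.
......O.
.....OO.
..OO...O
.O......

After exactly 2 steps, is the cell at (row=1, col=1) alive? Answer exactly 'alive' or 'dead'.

Simulating step by step:
Generation 0 (given above): 9 live cells
Generation 1: 13 live cells
O.....O.
......OO
.....OOO
..OO..OO
.OO.....
Generation 2: 17 live cells
O.....OO
......OO
.....OOO
.OOO.OOO
.OOO....

Cell (1,1) at generation 2: 0 -> dead

Answer: dead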